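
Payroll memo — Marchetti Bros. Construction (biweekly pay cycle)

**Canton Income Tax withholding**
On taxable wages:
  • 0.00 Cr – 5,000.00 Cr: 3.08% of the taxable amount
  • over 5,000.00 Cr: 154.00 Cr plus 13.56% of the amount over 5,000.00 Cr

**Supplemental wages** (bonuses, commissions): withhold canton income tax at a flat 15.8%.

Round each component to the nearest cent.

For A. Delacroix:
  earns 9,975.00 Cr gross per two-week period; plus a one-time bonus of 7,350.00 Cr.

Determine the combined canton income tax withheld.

1,989.91 Cr

Canton Income Tax: taxable = 9,975.00 Cr
  154.00 Cr + 13.56% × (9,975.00 Cr − 5,000.00 Cr) = 154.00 Cr + 13.56% × 4,975.00 Cr = 828.61 Cr
Supplemental (15.8% flat on bonus): 15.8% × 7,350.00 Cr = 1,161.30 Cr
Total canton income tax: 828.61 Cr + 1,161.30 Cr = 1,989.91 Cr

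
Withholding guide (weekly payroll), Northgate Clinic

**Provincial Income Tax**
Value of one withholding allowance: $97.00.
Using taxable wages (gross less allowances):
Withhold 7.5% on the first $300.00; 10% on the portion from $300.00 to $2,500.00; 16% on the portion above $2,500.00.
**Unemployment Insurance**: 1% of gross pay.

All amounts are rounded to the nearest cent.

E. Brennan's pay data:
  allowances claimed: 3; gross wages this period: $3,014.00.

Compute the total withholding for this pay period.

Provincial Income Tax: taxable = $3,014.00 − 3×$97.00 = $2,723.00
  $242.50 + 16% × ($2,723.00 − $2,500.00) = $242.50 + 16% × $223.00 = $278.18
Unemployment Insurance: 1% × $3,014.00 = $30.14
Total: $278.18 + $30.14 = $308.32

$308.32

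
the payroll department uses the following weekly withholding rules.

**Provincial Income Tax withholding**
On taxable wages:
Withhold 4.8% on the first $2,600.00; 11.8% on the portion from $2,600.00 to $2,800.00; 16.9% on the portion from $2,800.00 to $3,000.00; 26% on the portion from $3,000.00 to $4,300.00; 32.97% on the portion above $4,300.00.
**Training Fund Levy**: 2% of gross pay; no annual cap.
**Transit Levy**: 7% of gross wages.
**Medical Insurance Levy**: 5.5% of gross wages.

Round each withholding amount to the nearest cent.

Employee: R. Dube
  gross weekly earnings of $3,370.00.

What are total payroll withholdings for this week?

$767.05

Provincial Income Tax: taxable = $3,370.00
  $182.20 + 26% × ($3,370.00 − $3,000.00) = $182.20 + 26% × $370.00 = $278.40
Training Fund Levy: 2% × $3,370.00 = $67.40
Transit Levy: 7% × $3,370.00 = $235.90
Medical Insurance Levy: 5.5% × $3,370.00 = $185.35
Total: $278.40 + $67.40 + $235.90 + $185.35 = $767.05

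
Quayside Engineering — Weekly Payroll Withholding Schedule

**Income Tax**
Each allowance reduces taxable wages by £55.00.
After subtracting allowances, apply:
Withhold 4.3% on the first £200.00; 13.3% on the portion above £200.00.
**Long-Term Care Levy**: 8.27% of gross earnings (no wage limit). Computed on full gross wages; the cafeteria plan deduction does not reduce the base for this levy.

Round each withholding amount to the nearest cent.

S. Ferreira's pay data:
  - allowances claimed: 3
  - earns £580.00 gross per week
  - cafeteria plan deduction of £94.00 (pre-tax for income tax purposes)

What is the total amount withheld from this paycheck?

£72.66

Income Tax: taxable = £580.00 − £94.00 − 3×£55.00 = £321.00
  £8.60 + 13.3% × (£321.00 − £200.00) = £8.60 + 13.3% × £121.00 = £24.69
Long-Term Care Levy: 8.27% × £580.00 = £47.97
Total: £24.69 + £47.97 = £72.66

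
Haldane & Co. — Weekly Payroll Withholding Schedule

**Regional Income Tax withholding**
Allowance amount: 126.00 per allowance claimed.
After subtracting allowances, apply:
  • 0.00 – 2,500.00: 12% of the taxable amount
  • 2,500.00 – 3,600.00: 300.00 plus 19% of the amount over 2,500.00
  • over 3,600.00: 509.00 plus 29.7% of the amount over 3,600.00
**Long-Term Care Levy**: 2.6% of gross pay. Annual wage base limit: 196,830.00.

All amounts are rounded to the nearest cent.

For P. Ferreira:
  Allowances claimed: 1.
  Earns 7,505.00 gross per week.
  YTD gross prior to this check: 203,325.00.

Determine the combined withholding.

1,631.36

Regional Income Tax: taxable = 7,505.00 − 1×126.00 = 7,379.00
  509.00 + 29.7% × (7,379.00 − 3,600.00) = 509.00 + 29.7% × 3,779.00 = 1,631.36
Long-Term Care Levy: YTD 203,325.00 ≥ cap 196,830.00 → 0.00
Total: 1,631.36 + 0.00 = 1,631.36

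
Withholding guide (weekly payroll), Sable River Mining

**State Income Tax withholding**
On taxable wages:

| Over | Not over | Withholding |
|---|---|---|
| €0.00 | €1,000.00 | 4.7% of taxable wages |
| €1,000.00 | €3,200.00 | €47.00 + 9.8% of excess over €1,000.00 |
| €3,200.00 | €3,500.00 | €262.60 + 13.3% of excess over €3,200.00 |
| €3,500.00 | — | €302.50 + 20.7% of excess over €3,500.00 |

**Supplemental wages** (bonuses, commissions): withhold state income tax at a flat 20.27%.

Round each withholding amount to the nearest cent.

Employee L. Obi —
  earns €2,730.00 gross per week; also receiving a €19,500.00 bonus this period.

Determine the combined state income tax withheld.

State Income Tax: taxable = €2,730.00
  €47.00 + 9.8% × (€2,730.00 − €1,000.00) = €47.00 + 9.8% × €1,730.00 = €216.54
Supplemental (20.27% flat on bonus): 20.27% × €19,500.00 = €3,952.65
Total state income tax: €216.54 + €3,952.65 = €4,169.19

€4,169.19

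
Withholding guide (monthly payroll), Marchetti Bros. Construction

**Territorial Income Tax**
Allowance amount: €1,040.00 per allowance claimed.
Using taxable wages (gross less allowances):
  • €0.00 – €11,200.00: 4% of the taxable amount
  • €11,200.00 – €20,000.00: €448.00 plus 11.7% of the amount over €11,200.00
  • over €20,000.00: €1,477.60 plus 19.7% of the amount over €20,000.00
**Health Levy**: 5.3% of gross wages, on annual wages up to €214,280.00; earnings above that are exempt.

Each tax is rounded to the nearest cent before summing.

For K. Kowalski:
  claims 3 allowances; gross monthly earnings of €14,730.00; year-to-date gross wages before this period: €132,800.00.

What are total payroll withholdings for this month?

Territorial Income Tax: taxable = €14,730.00 − 3×€1,040.00 = €11,610.00
  €448.00 + 11.7% × (€11,610.00 − €11,200.00) = €448.00 + 11.7% × €410.00 = €495.97
Health Levy: 5.3% × €14,730.00 = €780.69
Total: €495.97 + €780.69 = €1,276.66

€1,276.66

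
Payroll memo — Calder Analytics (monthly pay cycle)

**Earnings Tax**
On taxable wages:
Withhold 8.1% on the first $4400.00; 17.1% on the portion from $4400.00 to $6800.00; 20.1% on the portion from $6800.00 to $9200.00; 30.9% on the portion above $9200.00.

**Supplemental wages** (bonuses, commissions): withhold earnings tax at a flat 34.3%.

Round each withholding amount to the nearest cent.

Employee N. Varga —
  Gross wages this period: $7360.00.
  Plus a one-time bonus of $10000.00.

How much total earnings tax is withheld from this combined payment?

Earnings Tax: taxable = $7360.00
  $766.80 + 20.1% × ($7360.00 − $6800.00) = $766.80 + 20.1% × $560.00 = $879.36
Supplemental (34.3% flat on bonus): 34.3% × $10000.00 = $3430.00
Total earnings tax: $879.36 + $3430.00 = $4309.36

$4309.36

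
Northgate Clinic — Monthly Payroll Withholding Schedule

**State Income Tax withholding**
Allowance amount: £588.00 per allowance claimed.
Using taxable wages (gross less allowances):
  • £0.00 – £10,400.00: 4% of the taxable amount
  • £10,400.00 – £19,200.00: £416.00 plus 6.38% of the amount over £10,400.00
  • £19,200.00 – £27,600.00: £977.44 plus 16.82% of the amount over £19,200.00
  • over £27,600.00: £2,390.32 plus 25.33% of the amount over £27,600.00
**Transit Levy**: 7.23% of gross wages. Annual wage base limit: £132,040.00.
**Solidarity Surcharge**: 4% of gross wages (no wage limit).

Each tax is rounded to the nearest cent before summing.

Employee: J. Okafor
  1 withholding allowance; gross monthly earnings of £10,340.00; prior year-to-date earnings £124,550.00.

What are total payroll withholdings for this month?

State Income Tax: taxable = £10,340.00 − 1×£588.00 = £9,752.00
  4% × £9,752.00 = £390.08
Transit Levy: cap £132,040.00 − YTD £124,550.00 = £7,490.00 subject; 7.23% × £7,490.00 = £541.53
Solidarity Surcharge: 4% × £10,340.00 = £413.60
Total: £390.08 + £541.53 + £413.60 = £1,345.21

£1,345.21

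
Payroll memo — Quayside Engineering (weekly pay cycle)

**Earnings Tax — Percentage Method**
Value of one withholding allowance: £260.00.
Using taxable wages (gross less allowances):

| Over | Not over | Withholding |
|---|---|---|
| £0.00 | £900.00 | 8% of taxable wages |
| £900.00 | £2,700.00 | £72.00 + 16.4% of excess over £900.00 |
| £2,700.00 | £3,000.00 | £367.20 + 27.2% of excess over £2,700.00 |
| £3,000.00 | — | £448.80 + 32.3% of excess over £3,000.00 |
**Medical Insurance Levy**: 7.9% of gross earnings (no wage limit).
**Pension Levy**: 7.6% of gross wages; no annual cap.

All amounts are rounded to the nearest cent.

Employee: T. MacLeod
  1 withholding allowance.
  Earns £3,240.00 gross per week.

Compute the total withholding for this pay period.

Earnings Tax: taxable = £3,240.00 − 1×£260.00 = £2,980.00
  £367.20 + 27.2% × (£2,980.00 − £2,700.00) = £367.20 + 27.2% × £280.00 = £443.36
Medical Insurance Levy: 7.9% × £3,240.00 = £255.96
Pension Levy: 7.6% × £3,240.00 = £246.24
Total: £443.36 + £255.96 + £246.24 = £945.56

£945.56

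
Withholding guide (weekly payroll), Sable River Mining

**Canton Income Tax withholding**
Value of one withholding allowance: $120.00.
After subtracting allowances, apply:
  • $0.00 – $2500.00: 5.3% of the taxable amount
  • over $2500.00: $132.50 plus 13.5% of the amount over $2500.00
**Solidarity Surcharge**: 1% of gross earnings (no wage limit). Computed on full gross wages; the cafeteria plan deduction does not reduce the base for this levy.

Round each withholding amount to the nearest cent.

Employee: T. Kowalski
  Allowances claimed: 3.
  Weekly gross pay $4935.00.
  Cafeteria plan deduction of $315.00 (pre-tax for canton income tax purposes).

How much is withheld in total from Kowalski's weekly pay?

Canton Income Tax: taxable = $4935.00 − $315.00 − 3×$120.00 = $4260.00
  $132.50 + 13.5% × ($4260.00 − $2500.00) = $132.50 + 13.5% × $1760.00 = $370.10
Solidarity Surcharge: 1% × $4935.00 = $49.35
Total: $370.10 + $49.35 = $419.45

$419.45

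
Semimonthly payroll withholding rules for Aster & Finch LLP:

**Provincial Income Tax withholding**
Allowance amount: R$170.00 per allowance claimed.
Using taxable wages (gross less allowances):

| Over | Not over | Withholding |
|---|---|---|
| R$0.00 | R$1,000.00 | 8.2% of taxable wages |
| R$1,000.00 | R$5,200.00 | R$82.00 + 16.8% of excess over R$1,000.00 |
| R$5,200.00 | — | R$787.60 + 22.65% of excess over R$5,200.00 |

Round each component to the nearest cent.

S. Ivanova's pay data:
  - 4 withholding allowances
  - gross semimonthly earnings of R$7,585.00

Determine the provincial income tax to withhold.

Provincial Income Tax: taxable = R$7,585.00 − 4×R$170.00 = R$6,905.00
  R$787.60 + 22.65% × (R$6,905.00 − R$5,200.00) = R$787.60 + 22.65% × R$1,705.00 = R$1,173.78

R$1,173.78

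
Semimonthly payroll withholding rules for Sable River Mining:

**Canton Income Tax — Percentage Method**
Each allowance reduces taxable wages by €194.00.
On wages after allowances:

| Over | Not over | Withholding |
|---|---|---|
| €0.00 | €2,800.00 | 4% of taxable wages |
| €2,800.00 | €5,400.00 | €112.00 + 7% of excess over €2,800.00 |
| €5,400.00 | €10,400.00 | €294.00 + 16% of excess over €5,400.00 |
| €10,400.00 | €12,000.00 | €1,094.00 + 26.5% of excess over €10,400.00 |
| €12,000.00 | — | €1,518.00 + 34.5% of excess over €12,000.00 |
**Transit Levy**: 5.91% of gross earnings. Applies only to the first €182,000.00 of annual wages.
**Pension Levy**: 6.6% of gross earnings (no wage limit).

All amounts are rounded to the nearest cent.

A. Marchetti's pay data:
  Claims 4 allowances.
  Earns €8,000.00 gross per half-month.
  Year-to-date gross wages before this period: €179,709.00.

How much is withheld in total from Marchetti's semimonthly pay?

Canton Income Tax: taxable = €8,000.00 − 4×€194.00 = €7,224.00
  €294.00 + 16% × (€7,224.00 − €5,400.00) = €294.00 + 16% × €1,824.00 = €585.84
Transit Levy: cap €182,000.00 − YTD €179,709.00 = €2,291.00 subject; 5.91% × €2,291.00 = €135.40
Pension Levy: 6.6% × €8,000.00 = €528.00
Total: €585.84 + €135.40 + €528.00 = €1,249.24

€1,249.24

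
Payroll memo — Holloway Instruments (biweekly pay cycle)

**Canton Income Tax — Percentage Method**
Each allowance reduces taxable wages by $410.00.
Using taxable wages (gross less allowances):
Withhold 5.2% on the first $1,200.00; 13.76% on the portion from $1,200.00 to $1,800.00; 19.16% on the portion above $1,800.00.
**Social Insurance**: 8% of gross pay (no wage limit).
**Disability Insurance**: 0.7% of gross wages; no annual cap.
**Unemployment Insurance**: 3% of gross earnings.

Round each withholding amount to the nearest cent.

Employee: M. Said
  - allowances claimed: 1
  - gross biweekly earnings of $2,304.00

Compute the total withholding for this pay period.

Canton Income Tax: taxable = $2,304.00 − 1×$410.00 = $1,894.00
  $144.96 + 19.16% × ($1,894.00 − $1,800.00) = $144.96 + 19.16% × $94.00 = $162.97
Social Insurance: 8% × $2,304.00 = $184.32
Disability Insurance: 0.7% × $2,304.00 = $16.13
Unemployment Insurance: 3% × $2,304.00 = $69.12
Total: $162.97 + $184.32 + $16.13 + $69.12 = $432.54

$432.54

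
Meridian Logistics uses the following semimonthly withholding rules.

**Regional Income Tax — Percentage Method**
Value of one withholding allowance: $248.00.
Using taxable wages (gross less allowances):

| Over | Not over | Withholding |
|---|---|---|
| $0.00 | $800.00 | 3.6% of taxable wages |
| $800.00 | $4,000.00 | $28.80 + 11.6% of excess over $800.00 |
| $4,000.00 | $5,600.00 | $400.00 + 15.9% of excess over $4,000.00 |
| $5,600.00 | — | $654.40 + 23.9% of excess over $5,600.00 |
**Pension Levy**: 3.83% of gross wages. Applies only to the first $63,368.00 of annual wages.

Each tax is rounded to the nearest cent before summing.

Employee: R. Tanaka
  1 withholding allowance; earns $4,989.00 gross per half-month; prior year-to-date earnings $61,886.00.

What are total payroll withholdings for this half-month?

$574.58

Regional Income Tax: taxable = $4,989.00 − 1×$248.00 = $4,741.00
  $400.00 + 15.9% × ($4,741.00 − $4,000.00) = $400.00 + 15.9% × $741.00 = $517.82
Pension Levy: cap $63,368.00 − YTD $61,886.00 = $1,482.00 subject; 3.83% × $1,482.00 = $56.76
Total: $517.82 + $56.76 = $574.58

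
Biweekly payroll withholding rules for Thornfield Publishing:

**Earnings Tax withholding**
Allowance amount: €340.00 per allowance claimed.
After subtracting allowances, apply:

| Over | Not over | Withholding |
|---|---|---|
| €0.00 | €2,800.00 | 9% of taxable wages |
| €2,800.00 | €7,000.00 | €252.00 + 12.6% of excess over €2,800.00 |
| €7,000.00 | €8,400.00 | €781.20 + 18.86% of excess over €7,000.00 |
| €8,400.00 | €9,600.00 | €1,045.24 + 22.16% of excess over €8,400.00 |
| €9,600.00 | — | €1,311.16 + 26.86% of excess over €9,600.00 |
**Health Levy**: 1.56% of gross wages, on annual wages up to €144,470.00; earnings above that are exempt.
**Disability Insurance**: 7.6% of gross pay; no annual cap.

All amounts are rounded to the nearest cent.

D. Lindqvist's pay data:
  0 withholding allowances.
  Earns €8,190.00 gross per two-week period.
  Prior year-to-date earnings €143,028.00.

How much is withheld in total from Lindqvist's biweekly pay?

Earnings Tax: taxable = €8,190.00
  €781.20 + 18.86% × (€8,190.00 − €7,000.00) = €781.20 + 18.86% × €1,190.00 = €1,005.63
Health Levy: cap €144,470.00 − YTD €143,028.00 = €1,442.00 subject; 1.56% × €1,442.00 = €22.50
Disability Insurance: 7.6% × €8,190.00 = €622.44
Total: €1,005.63 + €22.50 + €622.44 = €1,650.57

€1,650.57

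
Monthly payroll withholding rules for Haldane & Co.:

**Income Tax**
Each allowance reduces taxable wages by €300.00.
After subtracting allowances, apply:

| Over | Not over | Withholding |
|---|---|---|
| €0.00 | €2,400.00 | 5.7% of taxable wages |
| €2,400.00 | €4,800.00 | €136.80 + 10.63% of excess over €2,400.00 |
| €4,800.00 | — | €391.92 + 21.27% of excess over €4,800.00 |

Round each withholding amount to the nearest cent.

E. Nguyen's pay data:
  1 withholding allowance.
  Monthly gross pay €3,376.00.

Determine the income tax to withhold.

Income Tax: taxable = €3,376.00 − 1×€300.00 = €3,076.00
  €136.80 + 10.63% × (€3,076.00 − €2,400.00) = €136.80 + 10.63% × €676.00 = €208.66

€208.66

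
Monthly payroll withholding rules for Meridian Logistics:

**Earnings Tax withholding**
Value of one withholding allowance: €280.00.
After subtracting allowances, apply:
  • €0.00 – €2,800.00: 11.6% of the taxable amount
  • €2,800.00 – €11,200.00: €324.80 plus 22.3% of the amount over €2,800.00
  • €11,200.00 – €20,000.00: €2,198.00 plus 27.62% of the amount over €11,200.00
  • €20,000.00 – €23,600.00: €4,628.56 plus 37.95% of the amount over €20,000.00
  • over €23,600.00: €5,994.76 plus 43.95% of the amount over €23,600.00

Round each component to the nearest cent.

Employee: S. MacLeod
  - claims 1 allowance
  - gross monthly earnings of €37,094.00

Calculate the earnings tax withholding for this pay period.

Earnings Tax: taxable = €37,094.00 − 1×€280.00 = €36,814.00
  €5,994.76 + 43.95% × (€36,814.00 − €23,600.00) = €5,994.76 + 43.95% × €13,214.00 = €11,802.31

€11,802.31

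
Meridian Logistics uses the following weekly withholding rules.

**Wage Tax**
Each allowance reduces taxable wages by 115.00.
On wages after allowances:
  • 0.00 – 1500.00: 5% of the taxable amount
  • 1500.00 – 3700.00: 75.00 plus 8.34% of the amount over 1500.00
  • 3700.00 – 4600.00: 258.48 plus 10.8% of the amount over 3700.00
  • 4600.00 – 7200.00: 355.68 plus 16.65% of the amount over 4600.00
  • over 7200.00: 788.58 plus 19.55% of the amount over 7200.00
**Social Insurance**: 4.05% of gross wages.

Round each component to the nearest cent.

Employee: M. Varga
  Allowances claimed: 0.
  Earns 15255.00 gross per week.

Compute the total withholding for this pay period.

Wage Tax: taxable = 15255.00
  788.58 + 19.55% × (15255.00 − 7200.00) = 788.58 + 19.55% × 8055.00 = 2363.33
Social Insurance: 4.05% × 15255.00 = 617.83
Total: 2363.33 + 617.83 = 2981.16

2981.16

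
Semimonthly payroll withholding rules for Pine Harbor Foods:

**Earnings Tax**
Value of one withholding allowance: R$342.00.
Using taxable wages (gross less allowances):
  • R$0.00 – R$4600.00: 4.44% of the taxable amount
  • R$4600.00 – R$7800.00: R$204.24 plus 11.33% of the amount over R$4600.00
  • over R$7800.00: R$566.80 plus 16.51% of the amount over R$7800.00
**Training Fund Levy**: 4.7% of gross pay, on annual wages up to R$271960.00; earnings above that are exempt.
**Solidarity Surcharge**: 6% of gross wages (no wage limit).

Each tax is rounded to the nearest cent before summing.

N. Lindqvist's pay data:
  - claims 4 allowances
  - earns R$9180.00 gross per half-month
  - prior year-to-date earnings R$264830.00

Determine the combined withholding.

R$1454.69

Earnings Tax: taxable = R$9180.00 − 4×R$342.00 = R$7812.00
  R$566.80 + 16.51% × (R$7812.00 − R$7800.00) = R$566.80 + 16.51% × R$12.00 = R$568.78
Training Fund Levy: cap R$271960.00 − YTD R$264830.00 = R$7130.00 subject; 4.7% × R$7130.00 = R$335.11
Solidarity Surcharge: 6% × R$9180.00 = R$550.80
Total: R$568.78 + R$335.11 + R$550.80 = R$1454.69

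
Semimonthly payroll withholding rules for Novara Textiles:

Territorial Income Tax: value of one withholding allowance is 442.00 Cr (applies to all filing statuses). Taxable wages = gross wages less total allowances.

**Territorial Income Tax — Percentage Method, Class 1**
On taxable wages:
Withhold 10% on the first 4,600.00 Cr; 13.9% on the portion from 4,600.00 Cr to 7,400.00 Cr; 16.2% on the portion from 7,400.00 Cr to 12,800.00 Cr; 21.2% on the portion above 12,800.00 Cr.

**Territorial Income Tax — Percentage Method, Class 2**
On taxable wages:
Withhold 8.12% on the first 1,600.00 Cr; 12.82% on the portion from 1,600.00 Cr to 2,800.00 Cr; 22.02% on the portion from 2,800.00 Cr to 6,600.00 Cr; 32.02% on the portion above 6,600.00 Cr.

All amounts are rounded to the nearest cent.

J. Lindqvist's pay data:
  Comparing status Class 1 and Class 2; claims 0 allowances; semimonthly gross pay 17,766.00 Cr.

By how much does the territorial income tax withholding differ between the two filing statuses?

Territorial Income Tax (Class 1): taxable = 17,766.00 Cr
  1,724.00 Cr + 21.2% × (17,766.00 Cr − 12,800.00 Cr) = 1,724.00 Cr + 21.2% × 4,966.00 Cr = 2,776.79 Cr
Territorial Income Tax (Class 2): taxable = 17,766.00 Cr
  1,120.52 Cr + 32.02% × (17,766.00 Cr − 6,600.00 Cr) = 1,120.52 Cr + 32.02% × 11,166.00 Cr = 4,695.87 Cr
Difference: |2,776.79 Cr − 4,695.87 Cr| = 1,919.08 Cr (higher under Class 2)

1,919.08 Cr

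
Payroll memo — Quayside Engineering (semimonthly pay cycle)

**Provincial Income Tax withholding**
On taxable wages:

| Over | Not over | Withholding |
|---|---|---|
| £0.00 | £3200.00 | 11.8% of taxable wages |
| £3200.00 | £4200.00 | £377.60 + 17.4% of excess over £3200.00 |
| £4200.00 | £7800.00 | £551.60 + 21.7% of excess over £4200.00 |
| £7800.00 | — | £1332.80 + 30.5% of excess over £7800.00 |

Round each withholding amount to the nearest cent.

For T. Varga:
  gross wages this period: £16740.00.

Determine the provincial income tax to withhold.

£4059.50

Provincial Income Tax: taxable = £16740.00
  £1332.80 + 30.5% × (£16740.00 − £7800.00) = £1332.80 + 30.5% × £8940.00 = £4059.50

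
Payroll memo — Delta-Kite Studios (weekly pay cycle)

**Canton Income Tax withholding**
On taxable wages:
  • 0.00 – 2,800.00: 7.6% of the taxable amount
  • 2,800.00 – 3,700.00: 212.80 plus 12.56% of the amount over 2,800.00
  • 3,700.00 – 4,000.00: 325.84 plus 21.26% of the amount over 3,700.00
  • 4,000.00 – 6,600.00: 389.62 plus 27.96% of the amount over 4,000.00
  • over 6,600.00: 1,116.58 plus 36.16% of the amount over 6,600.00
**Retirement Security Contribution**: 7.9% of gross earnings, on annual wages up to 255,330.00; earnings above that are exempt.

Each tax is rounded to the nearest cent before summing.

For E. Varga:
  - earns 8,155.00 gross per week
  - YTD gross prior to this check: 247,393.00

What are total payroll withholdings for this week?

2,305.89

Canton Income Tax: taxable = 8,155.00
  1,116.58 + 36.16% × (8,155.00 − 6,600.00) = 1,116.58 + 36.16% × 1,555.00 = 1,678.87
Retirement Security Contribution: cap 255,330.00 − YTD 247,393.00 = 7,937.00 subject; 7.9% × 7,937.00 = 627.02
Total: 1,678.87 + 627.02 = 2,305.89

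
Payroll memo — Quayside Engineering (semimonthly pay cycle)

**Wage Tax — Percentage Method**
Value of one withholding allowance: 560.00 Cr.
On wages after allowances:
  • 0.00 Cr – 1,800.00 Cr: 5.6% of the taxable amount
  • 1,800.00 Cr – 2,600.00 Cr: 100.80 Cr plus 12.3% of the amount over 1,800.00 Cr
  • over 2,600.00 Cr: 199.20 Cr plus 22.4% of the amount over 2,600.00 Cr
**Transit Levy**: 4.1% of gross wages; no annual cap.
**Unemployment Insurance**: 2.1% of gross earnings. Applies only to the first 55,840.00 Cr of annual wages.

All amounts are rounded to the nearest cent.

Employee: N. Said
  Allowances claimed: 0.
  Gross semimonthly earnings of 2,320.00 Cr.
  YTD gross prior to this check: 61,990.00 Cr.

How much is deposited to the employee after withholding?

2,060.12 Cr

Wage Tax: taxable = 2,320.00 Cr
  100.80 Cr + 12.3% × (2,320.00 Cr − 1,800.00 Cr) = 100.80 Cr + 12.3% × 520.00 Cr = 164.76 Cr
Transit Levy: 4.1% × 2,320.00 Cr = 95.12 Cr
Unemployment Insurance: YTD 61,990.00 Cr ≥ cap 55,840.00 Cr → 0.00 Cr
Total withheld: 164.76 Cr + 95.12 Cr + 0.00 Cr = 259.88 Cr
Net pay: 2,320.00 Cr − 259.88 Cr = 2,060.12 Cr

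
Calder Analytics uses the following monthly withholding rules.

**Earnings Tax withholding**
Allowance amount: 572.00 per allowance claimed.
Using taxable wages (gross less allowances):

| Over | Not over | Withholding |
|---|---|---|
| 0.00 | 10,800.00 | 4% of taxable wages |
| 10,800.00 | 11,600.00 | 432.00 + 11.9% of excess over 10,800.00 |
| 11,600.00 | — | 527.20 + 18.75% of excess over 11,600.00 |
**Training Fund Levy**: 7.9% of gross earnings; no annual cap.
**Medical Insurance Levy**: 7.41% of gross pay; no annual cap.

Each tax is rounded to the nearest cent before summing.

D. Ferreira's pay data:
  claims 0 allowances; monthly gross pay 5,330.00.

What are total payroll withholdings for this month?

Earnings Tax: taxable = 5,330.00
  4% × 5,330.00 = 213.20
Training Fund Levy: 7.9% × 5,330.00 = 421.07
Medical Insurance Levy: 7.41% × 5,330.00 = 394.95
Total: 213.20 + 421.07 + 394.95 = 1,029.22

1,029.22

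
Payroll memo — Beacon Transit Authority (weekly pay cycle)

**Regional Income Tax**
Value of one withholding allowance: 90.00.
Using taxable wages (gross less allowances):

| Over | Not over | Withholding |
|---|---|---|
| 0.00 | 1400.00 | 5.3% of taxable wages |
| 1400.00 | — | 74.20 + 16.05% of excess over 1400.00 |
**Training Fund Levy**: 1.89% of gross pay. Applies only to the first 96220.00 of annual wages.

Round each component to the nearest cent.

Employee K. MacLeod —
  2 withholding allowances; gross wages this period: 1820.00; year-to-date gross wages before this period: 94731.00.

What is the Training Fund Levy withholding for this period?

Training Fund Levy: cap 96220.00 − YTD 94731.00 = 1489.00 subject; 1.89% × 1489.00 = 28.14

28.14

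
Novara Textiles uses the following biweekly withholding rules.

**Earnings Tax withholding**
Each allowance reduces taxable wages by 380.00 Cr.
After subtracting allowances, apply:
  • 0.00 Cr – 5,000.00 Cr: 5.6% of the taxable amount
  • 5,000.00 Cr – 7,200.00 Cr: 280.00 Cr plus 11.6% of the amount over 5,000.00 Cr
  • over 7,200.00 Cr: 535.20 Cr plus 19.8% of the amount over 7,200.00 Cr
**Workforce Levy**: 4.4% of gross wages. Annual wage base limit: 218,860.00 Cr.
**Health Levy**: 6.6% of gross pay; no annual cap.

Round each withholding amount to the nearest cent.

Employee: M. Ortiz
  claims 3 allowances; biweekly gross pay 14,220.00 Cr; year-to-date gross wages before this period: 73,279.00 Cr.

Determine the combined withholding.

3,263.64 Cr

Earnings Tax: taxable = 14,220.00 Cr − 3×380.00 Cr = 13,080.00 Cr
  535.20 Cr + 19.8% × (13,080.00 Cr − 7,200.00 Cr) = 535.20 Cr + 19.8% × 5,880.00 Cr = 1,699.44 Cr
Workforce Levy: 4.4% × 14,220.00 Cr = 625.68 Cr
Health Levy: 6.6% × 14,220.00 Cr = 938.52 Cr
Total: 1,699.44 Cr + 625.68 Cr + 938.52 Cr = 3,263.64 Cr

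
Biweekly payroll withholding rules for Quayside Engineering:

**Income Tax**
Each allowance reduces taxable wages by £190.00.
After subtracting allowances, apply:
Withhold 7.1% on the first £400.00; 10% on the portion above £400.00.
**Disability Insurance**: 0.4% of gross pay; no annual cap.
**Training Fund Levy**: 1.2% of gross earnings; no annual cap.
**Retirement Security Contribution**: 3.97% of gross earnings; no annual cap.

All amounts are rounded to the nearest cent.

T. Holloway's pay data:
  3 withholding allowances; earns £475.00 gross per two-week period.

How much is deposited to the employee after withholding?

£448.54

Income Tax: taxable = £475.00 − 3×£190.00 = £-95.00
  Taxable ≤ 0 → £0.00
Disability Insurance: 0.4% × £475.00 = £1.90
Training Fund Levy: 1.2% × £475.00 = £5.70
Retirement Security Contribution: 3.97% × £475.00 = £18.86
Total withheld: £0.00 + £1.90 + £5.70 + £18.86 = £26.46
Net pay: £475.00 − £26.46 = £448.54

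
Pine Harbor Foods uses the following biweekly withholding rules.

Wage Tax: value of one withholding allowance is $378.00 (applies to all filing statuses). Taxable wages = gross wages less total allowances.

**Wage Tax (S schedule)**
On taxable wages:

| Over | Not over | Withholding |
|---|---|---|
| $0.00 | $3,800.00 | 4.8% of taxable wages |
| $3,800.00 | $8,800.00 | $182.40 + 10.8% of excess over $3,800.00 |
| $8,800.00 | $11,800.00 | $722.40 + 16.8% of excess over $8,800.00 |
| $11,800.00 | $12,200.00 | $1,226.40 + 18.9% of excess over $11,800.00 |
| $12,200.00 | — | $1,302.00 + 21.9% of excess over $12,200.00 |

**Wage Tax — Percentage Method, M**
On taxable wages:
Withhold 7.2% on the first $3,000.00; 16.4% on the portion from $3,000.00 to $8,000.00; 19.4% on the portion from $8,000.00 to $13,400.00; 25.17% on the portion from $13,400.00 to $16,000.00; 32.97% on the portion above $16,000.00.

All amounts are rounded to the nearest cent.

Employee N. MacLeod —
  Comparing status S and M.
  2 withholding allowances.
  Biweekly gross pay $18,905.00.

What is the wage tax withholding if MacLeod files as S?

Wage Tax (S): taxable = $18,905.00 − 2×$378.00 = $18,149.00
  $1,302.00 + 21.9% × ($18,149.00 − $12,200.00) = $1,302.00 + 21.9% × $5,949.00 = $2,604.83

$2,604.83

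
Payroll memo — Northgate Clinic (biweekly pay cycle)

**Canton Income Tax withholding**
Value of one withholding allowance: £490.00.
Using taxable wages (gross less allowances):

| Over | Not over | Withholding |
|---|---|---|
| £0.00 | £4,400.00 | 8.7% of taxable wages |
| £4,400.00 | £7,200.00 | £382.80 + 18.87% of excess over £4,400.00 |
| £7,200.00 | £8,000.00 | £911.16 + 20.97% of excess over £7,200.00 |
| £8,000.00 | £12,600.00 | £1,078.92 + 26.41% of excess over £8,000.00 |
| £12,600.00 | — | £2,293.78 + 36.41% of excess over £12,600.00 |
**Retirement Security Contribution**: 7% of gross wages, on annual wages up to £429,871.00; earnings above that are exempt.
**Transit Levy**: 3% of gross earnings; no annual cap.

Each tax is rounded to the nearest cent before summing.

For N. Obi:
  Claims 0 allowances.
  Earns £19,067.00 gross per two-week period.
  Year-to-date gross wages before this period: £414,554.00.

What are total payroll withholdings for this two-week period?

£6,292.61

Canton Income Tax: taxable = £19,067.00
  £2,293.78 + 36.41% × (£19,067.00 − £12,600.00) = £2,293.78 + 36.41% × £6,467.00 = £4,648.41
Retirement Security Contribution: cap £429,871.00 − YTD £414,554.00 = £15,317.00 subject; 7% × £15,317.00 = £1,072.19
Transit Levy: 3% × £19,067.00 = £572.01
Total: £4,648.41 + £1,072.19 + £572.01 = £6,292.61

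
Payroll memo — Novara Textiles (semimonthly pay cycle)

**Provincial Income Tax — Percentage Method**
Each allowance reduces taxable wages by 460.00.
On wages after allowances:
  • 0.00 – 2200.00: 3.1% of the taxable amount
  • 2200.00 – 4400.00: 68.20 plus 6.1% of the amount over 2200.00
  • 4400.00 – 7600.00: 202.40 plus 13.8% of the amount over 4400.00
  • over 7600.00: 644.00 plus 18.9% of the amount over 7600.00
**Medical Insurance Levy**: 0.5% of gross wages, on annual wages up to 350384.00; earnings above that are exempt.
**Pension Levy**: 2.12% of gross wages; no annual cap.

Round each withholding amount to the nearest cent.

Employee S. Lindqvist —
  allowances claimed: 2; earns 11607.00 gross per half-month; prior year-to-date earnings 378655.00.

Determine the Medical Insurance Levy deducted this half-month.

Medical Insurance Levy: YTD 378655.00 ≥ cap 350384.00 → 0.00

0.00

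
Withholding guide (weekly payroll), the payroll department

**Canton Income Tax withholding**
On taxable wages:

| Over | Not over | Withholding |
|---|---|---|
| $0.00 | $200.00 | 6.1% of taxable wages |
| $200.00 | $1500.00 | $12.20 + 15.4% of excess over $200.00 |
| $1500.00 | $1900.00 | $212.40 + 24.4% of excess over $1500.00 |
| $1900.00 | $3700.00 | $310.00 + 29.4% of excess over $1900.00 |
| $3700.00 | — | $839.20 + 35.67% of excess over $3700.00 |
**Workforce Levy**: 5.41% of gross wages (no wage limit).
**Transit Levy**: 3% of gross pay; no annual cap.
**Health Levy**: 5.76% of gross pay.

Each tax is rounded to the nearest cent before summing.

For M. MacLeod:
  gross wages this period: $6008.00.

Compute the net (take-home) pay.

Canton Income Tax: taxable = $6008.00
  $839.20 + 35.67% × ($6008.00 − $3700.00) = $839.20 + 35.67% × $2308.00 = $1662.46
Workforce Levy: 5.41% × $6008.00 = $325.03
Transit Levy: 3% × $6008.00 = $180.24
Health Levy: 5.76% × $6008.00 = $346.06
Total withheld: $1662.46 + $325.03 + $180.24 + $346.06 = $2513.79
Net pay: $6008.00 − $2513.79 = $3494.21

$3494.21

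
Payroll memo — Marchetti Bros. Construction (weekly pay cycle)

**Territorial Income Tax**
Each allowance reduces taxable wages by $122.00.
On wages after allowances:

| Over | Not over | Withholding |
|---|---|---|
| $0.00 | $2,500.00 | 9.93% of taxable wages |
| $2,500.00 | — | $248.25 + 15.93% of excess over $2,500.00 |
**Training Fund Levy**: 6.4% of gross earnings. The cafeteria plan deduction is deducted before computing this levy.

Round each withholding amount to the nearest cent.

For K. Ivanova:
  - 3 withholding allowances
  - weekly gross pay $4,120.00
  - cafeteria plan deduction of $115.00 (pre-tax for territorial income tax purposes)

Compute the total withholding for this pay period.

Territorial Income Tax: taxable = $4,120.00 − $115.00 − 3×$122.00 = $3,639.00
  $248.25 + 15.93% × ($3,639.00 − $2,500.00) = $248.25 + 15.93% × $1,139.00 = $429.69
Training Fund Levy: 6.4% × $4,005.00 = $256.32
Total: $429.69 + $256.32 = $686.01

$686.01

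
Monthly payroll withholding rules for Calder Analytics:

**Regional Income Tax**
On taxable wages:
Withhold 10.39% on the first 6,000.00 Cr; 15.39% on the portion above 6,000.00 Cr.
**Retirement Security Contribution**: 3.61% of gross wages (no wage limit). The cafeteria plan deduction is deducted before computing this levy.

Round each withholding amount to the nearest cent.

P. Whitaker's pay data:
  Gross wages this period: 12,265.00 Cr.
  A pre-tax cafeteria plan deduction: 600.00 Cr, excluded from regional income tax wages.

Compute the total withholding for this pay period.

Regional Income Tax: taxable = 12,265.00 Cr − 600.00 Cr = 11,665.00 Cr
  623.40 Cr + 15.39% × (11,665.00 Cr − 6,000.00 Cr) = 623.40 Cr + 15.39% × 5,665.00 Cr = 1,495.24 Cr
Retirement Security Contribution: 3.61% × 11,665.00 Cr = 421.11 Cr
Total: 1,495.24 Cr + 421.11 Cr = 1,916.35 Cr

1,916.35 Cr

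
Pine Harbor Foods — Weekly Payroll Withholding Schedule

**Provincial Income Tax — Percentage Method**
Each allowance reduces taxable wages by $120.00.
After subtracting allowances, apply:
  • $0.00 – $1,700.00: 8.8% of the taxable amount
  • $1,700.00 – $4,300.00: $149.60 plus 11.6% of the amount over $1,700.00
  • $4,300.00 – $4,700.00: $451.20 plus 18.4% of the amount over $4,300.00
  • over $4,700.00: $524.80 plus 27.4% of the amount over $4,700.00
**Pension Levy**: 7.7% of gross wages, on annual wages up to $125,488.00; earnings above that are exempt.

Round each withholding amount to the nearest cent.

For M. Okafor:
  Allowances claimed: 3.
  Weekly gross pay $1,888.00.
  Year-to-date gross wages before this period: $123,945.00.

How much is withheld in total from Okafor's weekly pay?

Provincial Income Tax: taxable = $1,888.00 − 3×$120.00 = $1,528.00
  8.8% × $1,528.00 = $134.46
Pension Levy: cap $125,488.00 − YTD $123,945.00 = $1,543.00 subject; 7.7% × $1,543.00 = $118.81
Total: $134.46 + $118.81 = $253.27

$253.27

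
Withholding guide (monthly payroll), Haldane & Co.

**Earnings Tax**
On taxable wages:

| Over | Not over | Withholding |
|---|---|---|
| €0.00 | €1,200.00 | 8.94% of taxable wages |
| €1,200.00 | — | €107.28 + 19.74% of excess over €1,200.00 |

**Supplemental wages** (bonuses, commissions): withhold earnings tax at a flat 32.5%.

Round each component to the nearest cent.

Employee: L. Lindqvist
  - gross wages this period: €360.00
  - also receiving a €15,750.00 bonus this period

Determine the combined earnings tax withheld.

Earnings Tax: taxable = €360.00
  8.94% × €360.00 = €32.18
Supplemental (32.5% flat on bonus): 32.5% × €15,750.00 = €5,118.75
Total earnings tax: €32.18 + €5,118.75 = €5,150.93

€5,150.93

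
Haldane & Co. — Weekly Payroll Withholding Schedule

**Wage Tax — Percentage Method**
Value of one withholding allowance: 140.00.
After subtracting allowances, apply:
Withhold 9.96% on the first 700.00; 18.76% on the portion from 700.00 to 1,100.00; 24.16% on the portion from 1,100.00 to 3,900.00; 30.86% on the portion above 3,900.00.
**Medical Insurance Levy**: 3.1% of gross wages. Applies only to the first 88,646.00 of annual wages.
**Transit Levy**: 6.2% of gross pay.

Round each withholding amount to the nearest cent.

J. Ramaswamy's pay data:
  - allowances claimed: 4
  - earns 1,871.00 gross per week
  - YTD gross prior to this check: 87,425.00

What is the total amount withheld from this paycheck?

349.59

Wage Tax: taxable = 1,871.00 − 4×140.00 = 1,311.00
  144.76 + 24.16% × (1,311.00 − 1,100.00) = 144.76 + 24.16% × 211.00 = 195.74
Medical Insurance Levy: cap 88,646.00 − YTD 87,425.00 = 1,221.00 subject; 3.1% × 1,221.00 = 37.85
Transit Levy: 6.2% × 1,871.00 = 116.00
Total: 195.74 + 37.85 + 116.00 = 349.59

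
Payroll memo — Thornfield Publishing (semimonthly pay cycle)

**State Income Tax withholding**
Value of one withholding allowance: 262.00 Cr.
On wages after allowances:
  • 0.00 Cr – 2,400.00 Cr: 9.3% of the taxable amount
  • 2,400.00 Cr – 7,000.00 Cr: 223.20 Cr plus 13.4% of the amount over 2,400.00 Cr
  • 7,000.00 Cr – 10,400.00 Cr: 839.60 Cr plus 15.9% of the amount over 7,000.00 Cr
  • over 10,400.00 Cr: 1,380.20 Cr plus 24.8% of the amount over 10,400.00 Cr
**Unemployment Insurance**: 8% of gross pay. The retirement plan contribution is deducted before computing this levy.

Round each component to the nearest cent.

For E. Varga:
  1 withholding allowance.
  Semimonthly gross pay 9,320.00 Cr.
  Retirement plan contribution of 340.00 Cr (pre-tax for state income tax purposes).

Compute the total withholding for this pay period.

State Income Tax: taxable = 9,320.00 Cr − 340.00 Cr − 1×262.00 Cr = 8,718.00 Cr
  839.60 Cr + 15.9% × (8,718.00 Cr − 7,000.00 Cr) = 839.60 Cr + 15.9% × 1,718.00 Cr = 1,112.76 Cr
Unemployment Insurance: 8% × 8,980.00 Cr = 718.40 Cr
Total: 1,112.76 Cr + 718.40 Cr = 1,831.16 Cr

1,831.16 Cr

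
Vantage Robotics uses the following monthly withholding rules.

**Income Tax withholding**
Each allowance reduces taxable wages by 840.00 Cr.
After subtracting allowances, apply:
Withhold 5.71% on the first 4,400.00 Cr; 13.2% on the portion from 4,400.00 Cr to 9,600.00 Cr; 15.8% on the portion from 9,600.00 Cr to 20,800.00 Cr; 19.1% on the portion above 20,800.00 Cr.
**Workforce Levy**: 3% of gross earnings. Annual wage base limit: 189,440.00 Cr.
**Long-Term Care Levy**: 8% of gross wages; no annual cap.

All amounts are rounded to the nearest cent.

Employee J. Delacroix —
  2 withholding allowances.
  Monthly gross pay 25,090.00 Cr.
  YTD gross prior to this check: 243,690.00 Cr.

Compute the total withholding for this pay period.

Income Tax: taxable = 25,090.00 Cr − 2×840.00 Cr = 23,410.00 Cr
  2,707.24 Cr + 19.1% × (23,410.00 Cr − 20,800.00 Cr) = 2,707.24 Cr + 19.1% × 2,610.00 Cr = 3,205.75 Cr
Workforce Levy: YTD 243,690.00 Cr ≥ cap 189,440.00 Cr → 0.00 Cr
Long-Term Care Levy: 8% × 25,090.00 Cr = 2,007.20 Cr
Total: 3,205.75 Cr + 0.00 Cr + 2,007.20 Cr = 5,212.95 Cr

5,212.95 Cr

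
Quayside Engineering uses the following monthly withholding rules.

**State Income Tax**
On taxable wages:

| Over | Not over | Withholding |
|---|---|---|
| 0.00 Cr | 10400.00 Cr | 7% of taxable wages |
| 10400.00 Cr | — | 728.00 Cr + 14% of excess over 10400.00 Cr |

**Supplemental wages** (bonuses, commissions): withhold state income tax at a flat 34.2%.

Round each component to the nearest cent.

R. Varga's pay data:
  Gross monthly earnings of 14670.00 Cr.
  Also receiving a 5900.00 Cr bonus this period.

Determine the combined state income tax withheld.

3343.60 Cr

State Income Tax: taxable = 14670.00 Cr
  728.00 Cr + 14% × (14670.00 Cr − 10400.00 Cr) = 728.00 Cr + 14% × 4270.00 Cr = 1325.80 Cr
Supplemental (34.2% flat on bonus): 34.2% × 5900.00 Cr = 2017.80 Cr
Total state income tax: 1325.80 Cr + 2017.80 Cr = 3343.60 Cr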